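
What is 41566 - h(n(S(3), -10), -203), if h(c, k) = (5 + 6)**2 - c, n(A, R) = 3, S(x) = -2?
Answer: 41448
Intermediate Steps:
h(c, k) = 121 - c (h(c, k) = 11**2 - c = 121 - c)
41566 - h(n(S(3), -10), -203) = 41566 - (121 - 1*3) = 41566 - (121 - 3) = 41566 - 1*118 = 41566 - 118 = 41448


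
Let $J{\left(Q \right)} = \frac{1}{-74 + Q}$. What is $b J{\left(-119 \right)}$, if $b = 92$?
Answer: $- \frac{92}{193} \approx -0.47668$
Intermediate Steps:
$b J{\left(-119 \right)} = \frac{92}{-74 - 119} = \frac{92}{-193} = 92 \left(- \frac{1}{193}\right) = - \frac{92}{193}$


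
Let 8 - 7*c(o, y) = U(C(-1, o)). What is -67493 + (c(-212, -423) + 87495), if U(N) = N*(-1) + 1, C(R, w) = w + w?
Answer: 139597/7 ≈ 19942.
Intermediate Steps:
C(R, w) = 2*w
U(N) = 1 - N (U(N) = -N + 1 = 1 - N)
c(o, y) = 1 + 2*o/7 (c(o, y) = 8/7 - (1 - 2*o)/7 = 8/7 + (-1/7 + 2*o/7) = 1 + 2*o/7)
-67493 + (c(-212, -423) + 87495) = -67493 + ((1 + (2/7)*(-212)) + 87495) = -67493 + ((1 - 424/7) + 87495) = -67493 + (-417/7 + 87495) = -67493 + 612048/7 = 139597/7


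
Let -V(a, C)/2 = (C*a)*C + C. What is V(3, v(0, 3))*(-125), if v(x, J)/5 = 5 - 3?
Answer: 77500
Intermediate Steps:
v(x, J) = 10 (v(x, J) = 5*(5 - 3) = 5*2 = 10)
V(a, C) = -2*C - 2*a*C**2 (V(a, C) = -2*((C*a)*C + C) = -2*(a*C**2 + C) = -2*(C + a*C**2) = -2*C - 2*a*C**2)
V(3, v(0, 3))*(-125) = -2*10*(1 + 10*3)*(-125) = -2*10*(1 + 30)*(-125) = -2*10*31*(-125) = -620*(-125) = 77500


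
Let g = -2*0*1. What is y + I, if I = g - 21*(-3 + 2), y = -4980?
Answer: -4959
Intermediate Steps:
g = 0 (g = 0*1 = 0)
I = 21 (I = 0 - 21*(-3 + 2) = 0 - 21*(-1) = 0 - 7*(-3) = 0 + 21 = 21)
y + I = -4980 + 21 = -4959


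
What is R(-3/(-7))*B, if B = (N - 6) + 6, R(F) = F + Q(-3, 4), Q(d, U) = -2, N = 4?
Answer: -44/7 ≈ -6.2857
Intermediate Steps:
R(F) = -2 + F (R(F) = F - 2 = -2 + F)
B = 4 (B = (4 - 6) + 6 = -2 + 6 = 4)
R(-3/(-7))*B = (-2 - 3/(-7))*4 = (-2 - 3*(-⅐))*4 = (-2 + 3/7)*4 = -11/7*4 = -44/7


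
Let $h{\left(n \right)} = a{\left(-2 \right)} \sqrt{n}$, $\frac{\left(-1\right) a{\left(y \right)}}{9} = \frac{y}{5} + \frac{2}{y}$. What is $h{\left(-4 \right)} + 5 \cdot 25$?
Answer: $125 + \frac{126 i}{5} \approx 125.0 + 25.2 i$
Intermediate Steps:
$a{\left(y \right)} = - \frac{18}{y} - \frac{9 y}{5}$ ($a{\left(y \right)} = - 9 \left(\frac{y}{5} + \frac{2}{y}\right) = - 9 \left(\frac{2}{y} + \frac{y}{5}\right) = - \frac{18}{y} - \frac{9 y}{5}$)
$h{\left(n \right)} = \frac{63 \sqrt{n}}{5}$ ($h{\left(n \right)} = \left(- \frac{18}{-2} - - \frac{18}{5}\right) \sqrt{n} = \left(\left(-18\right) \left(- \frac{1}{2}\right) + \frac{18}{5}\right) \sqrt{n} = \left(9 + \frac{18}{5}\right) \sqrt{n} = \frac{63 \sqrt{n}}{5}$)
$h{\left(-4 \right)} + 5 \cdot 25 = \frac{63 \sqrt{-4}}{5} + 5 \cdot 25 = \frac{63 \cdot 2 i}{5} + 125 = \frac{126 i}{5} + 125 = 125 + \frac{126 i}{5}$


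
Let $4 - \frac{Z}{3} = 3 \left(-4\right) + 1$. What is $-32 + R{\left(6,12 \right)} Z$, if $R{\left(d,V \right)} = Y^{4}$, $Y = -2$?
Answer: $688$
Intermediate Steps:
$R{\left(d,V \right)} = 16$ ($R{\left(d,V \right)} = \left(-2\right)^{4} = 16$)
$Z = 45$ ($Z = 12 - 3 \left(3 \left(-4\right) + 1\right) = 12 - 3 \left(-12 + 1\right) = 12 - -33 = 12 + 33 = 45$)
$-32 + R{\left(6,12 \right)} Z = -32 + 16 \cdot 45 = -32 + 720 = 688$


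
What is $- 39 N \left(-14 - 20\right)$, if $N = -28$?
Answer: $-37128$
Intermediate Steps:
$- 39 N \left(-14 - 20\right) = \left(-39\right) \left(-28\right) \left(-14 - 20\right) = 1092 \left(-34\right) = -37128$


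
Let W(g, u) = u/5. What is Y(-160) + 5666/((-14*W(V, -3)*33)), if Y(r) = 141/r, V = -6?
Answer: 2168687/110880 ≈ 19.559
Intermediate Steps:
W(g, u) = u/5 (W(g, u) = u*(⅕) = u/5)
Y(-160) + 5666/((-14*W(V, -3)*33)) = 141/(-160) + 5666/((-14*(-3)/5*33)) = 141*(-1/160) + 5666/((-14*(-⅗)*33)) = -141/160 + 5666/(((42/5)*33)) = -141/160 + 5666/(1386/5) = -141/160 + 5666*(5/1386) = -141/160 + 14165/693 = 2168687/110880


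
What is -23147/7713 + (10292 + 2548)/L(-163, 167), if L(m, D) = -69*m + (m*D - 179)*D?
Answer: -105754743211/35206397289 ≈ -3.0038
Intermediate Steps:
L(m, D) = -69*m + D*(-179 + D*m) (L(m, D) = -69*m + (D*m - 179)*D = -69*m + (-179 + D*m)*D = -69*m + D*(-179 + D*m))
-23147/7713 + (10292 + 2548)/L(-163, 167) = -23147/7713 + (10292 + 2548)/(-179*167 - 69*(-163) - 163*167²) = -23147*1/7713 + 12840/(-29893 + 11247 - 163*27889) = -23147/7713 + 12840/(-29893 + 11247 - 4545907) = -23147/7713 + 12840/(-4564553) = -23147/7713 + 12840*(-1/4564553) = -23147/7713 - 12840/4564553 = -105754743211/35206397289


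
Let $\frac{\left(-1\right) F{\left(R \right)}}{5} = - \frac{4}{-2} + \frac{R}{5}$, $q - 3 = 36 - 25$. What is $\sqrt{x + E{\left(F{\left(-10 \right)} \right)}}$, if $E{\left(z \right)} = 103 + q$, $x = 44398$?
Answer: $\sqrt{44515} \approx 210.99$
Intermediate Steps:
$q = 14$ ($q = 3 + \left(36 - 25\right) = 3 + 11 = 14$)
$F{\left(R \right)} = -10 - R$ ($F{\left(R \right)} = - 5 \left(- \frac{4}{-2} + \frac{R}{5}\right) = - 5 \left(\left(-4\right) \left(- \frac{1}{2}\right) + R \frac{1}{5}\right) = - 5 \left(2 + \frac{R}{5}\right) = -10 - R$)
$E{\left(z \right)} = 117$ ($E{\left(z \right)} = 103 + 14 = 117$)
$\sqrt{x + E{\left(F{\left(-10 \right)} \right)}} = \sqrt{44398 + 117} = \sqrt{44515}$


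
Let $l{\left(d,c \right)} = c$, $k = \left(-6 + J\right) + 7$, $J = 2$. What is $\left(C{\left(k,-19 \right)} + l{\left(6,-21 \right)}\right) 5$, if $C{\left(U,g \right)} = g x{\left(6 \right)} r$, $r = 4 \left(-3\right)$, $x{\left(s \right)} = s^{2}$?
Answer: $40935$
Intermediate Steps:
$k = 3$ ($k = \left(-6 + 2\right) + 7 = -4 + 7 = 3$)
$r = -12$
$C{\left(U,g \right)} = - 432 g$ ($C{\left(U,g \right)} = g 6^{2} \left(-12\right) = g 36 \left(-12\right) = 36 g \left(-12\right) = - 432 g$)
$\left(C{\left(k,-19 \right)} + l{\left(6,-21 \right)}\right) 5 = \left(\left(-432\right) \left(-19\right) - 21\right) 5 = \left(8208 - 21\right) 5 = 8187 \cdot 5 = 40935$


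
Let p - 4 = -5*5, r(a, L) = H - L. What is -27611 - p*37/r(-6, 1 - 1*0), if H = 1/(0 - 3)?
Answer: -112775/4 ≈ -28194.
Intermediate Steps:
H = -⅓ (H = 1/(-3) = -⅓ ≈ -0.33333)
r(a, L) = -⅓ - L
p = -21 (p = 4 - 5*5 = 4 - 25 = -21)
-27611 - p*37/r(-6, 1 - 1*0) = -27611 - (-21*37)/(-⅓ - (1 - 1*0)) = -27611 - (-777)/(-⅓ - (1 + 0)) = -27611 - (-777)/(-⅓ - 1*1) = -27611 - (-777)/(-⅓ - 1) = -27611 - (-777)/(-4/3) = -27611 - (-777)*(-3)/4 = -27611 - 1*2331/4 = -27611 - 2331/4 = -112775/4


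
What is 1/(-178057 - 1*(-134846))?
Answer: -1/43211 ≈ -2.3142e-5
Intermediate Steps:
1/(-178057 - 1*(-134846)) = 1/(-178057 + 134846) = 1/(-43211) = -1/43211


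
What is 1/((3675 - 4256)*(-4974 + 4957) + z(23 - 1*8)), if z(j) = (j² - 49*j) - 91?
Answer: 1/9276 ≈ 0.00010781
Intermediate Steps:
z(j) = -91 + j² - 49*j
1/((3675 - 4256)*(-4974 + 4957) + z(23 - 1*8)) = 1/((3675 - 4256)*(-4974 + 4957) + (-91 + (23 - 1*8)² - 49*(23 - 1*8))) = 1/(-581*(-17) + (-91 + (23 - 8)² - 49*(23 - 8))) = 1/(9877 + (-91 + 15² - 49*15)) = 1/(9877 + (-91 + 225 - 735)) = 1/(9877 - 601) = 1/9276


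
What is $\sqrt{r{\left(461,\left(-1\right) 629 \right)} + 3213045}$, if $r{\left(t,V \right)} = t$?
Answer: $\sqrt{3213506} \approx 1792.6$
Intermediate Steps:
$\sqrt{r{\left(461,\left(-1\right) 629 \right)} + 3213045} = \sqrt{461 + 3213045} = \sqrt{3213506}$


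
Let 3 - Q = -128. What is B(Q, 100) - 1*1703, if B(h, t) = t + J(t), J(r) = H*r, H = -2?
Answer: -1803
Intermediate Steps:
Q = 131 (Q = 3 - 1*(-128) = 3 + 128 = 131)
J(r) = -2*r
B(h, t) = -t (B(h, t) = t - 2*t = -t)
B(Q, 100) - 1*1703 = -1*100 - 1*1703 = -100 - 1703 = -1803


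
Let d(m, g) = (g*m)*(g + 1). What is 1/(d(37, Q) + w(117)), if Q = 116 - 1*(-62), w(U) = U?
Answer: 1/1179011 ≈ 8.4817e-7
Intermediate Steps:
Q = 178 (Q = 116 + 62 = 178)
d(m, g) = g*m*(1 + g) (d(m, g) = (g*m)*(1 + g) = g*m*(1 + g))
1/(d(37, Q) + w(117)) = 1/(178*37*(1 + 178) + 117) = 1/(178*37*179 + 117) = 1/(1178894 + 117) = 1/1179011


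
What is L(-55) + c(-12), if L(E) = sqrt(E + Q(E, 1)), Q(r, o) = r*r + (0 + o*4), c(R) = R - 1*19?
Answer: -31 + sqrt(2974) ≈ 23.534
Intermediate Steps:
c(R) = -19 + R (c(R) = R - 19 = -19 + R)
Q(r, o) = r**2 + 4*o (Q(r, o) = r**2 + (0 + 4*o) = r**2 + 4*o)
L(E) = sqrt(4 + E + E**2) (L(E) = sqrt(E + (E**2 + 4*1)) = sqrt(E + (E**2 + 4)) = sqrt(E + (4 + E**2)) = sqrt(4 + E + E**2))
L(-55) + c(-12) = sqrt(4 - 55 + (-55)**2) + (-19 - 12) = sqrt(4 - 55 + 3025) - 31 = sqrt(2974) - 31 = -31 + sqrt(2974)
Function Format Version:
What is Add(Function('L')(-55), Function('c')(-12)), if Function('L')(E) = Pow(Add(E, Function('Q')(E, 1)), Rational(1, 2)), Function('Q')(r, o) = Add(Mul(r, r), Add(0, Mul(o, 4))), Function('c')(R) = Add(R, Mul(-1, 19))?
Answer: Add(-31, Pow(2974, Rational(1, 2))) ≈ 23.534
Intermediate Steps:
Function('c')(R) = Add(-19, R) (Function('c')(R) = Add(R, -19) = Add(-19, R))
Function('Q')(r, o) = Add(Pow(r, 2), Mul(4, o)) (Function('Q')(r, o) = Add(Pow(r, 2), Add(0, Mul(4, o))) = Add(Pow(r, 2), Mul(4, o)))
Function('L')(E) = Pow(Add(4, E, Pow(E, 2)), Rational(1, 2)) (Function('L')(E) = Pow(Add(E, Add(Pow(E, 2), Mul(4, 1))), Rational(1, 2)) = Pow(Add(E, Add(Pow(E, 2), 4)), Rational(1, 2)) = Pow(Add(E, Add(4, Pow(E, 2))), Rational(1, 2)) = Pow(Add(4, E, Pow(E, 2)), Rational(1, 2)))
Add(Function('L')(-55), Function('c')(-12)) = Add(Pow(Add(4, -55, Pow(-55, 2)), Rational(1, 2)), Add(-19, -12)) = Add(Pow(Add(4, -55, 3025), Rational(1, 2)), -31) = Add(Pow(2974, Rational(1, 2)), -31) = Add(-31, Pow(2974, Rational(1, 2)))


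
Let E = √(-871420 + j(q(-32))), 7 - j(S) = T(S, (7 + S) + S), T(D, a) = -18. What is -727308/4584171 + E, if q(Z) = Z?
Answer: -242436/1528057 + I*√871395 ≈ -0.15866 + 933.49*I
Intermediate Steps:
j(S) = 25 (j(S) = 7 - 1*(-18) = 7 + 18 = 25)
E = I*√871395 (E = √(-871420 + 25) = √(-871395) = I*√871395 ≈ 933.49*I)
-727308/4584171 + E = -727308/4584171 + I*√871395 = -727308*1/4584171 + I*√871395 = -242436/1528057 + I*√871395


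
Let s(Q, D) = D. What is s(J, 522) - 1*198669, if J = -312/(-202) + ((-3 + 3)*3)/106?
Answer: -198147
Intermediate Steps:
J = 156/101 (J = -312*(-1/202) + (0*3)*(1/106) = 156/101 + 0*(1/106) = 156/101 + 0 = 156/101 ≈ 1.5446)
s(J, 522) - 1*198669 = 522 - 1*198669 = 522 - 198669 = -198147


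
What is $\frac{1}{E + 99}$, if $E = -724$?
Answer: $- \frac{1}{625} \approx -0.0016$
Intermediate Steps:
$\frac{1}{E + 99} = \frac{1}{-724 + 99} = \frac{1}{-625} = - \frac{1}{625}$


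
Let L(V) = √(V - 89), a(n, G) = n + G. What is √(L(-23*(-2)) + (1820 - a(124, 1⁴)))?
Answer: √(1695 + I*√43) ≈ 41.17 + 0.07964*I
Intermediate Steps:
a(n, G) = G + n
L(V) = √(-89 + V)
√(L(-23*(-2)) + (1820 - a(124, 1⁴))) = √(√(-89 - 23*(-2)) + (1820 - (1⁴ + 124))) = √(√(-89 + 46) + (1820 - (1 + 124))) = √(√(-43) + (1820 - 1*125)) = √(I*√43 + (1820 - 125)) = √(I*√43 + 1695) = √(1695 + I*√43)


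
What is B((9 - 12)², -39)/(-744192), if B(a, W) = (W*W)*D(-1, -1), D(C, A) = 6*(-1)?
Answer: 507/41344 ≈ 0.012263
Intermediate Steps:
D(C, A) = -6
B(a, W) = -6*W² (B(a, W) = (W*W)*(-6) = W²*(-6) = -6*W²)
B((9 - 12)², -39)/(-744192) = -6*(-39)²/(-744192) = -6*1521*(-1/744192) = -9126*(-1/744192) = 507/41344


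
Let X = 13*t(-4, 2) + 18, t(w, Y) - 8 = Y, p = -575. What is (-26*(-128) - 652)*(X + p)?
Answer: -1142652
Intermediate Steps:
t(w, Y) = 8 + Y
X = 148 (X = 13*(8 + 2) + 18 = 13*10 + 18 = 130 + 18 = 148)
(-26*(-128) - 652)*(X + p) = (-26*(-128) - 652)*(148 - 575) = (3328 - 652)*(-427) = 2676*(-427) = -1142652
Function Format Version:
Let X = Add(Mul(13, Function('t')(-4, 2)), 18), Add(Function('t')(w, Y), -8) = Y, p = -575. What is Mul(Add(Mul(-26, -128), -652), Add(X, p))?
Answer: -1142652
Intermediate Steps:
Function('t')(w, Y) = Add(8, Y)
X = 148 (X = Add(Mul(13, Add(8, 2)), 18) = Add(Mul(13, 10), 18) = Add(130, 18) = 148)
Mul(Add(Mul(-26, -128), -652), Add(X, p)) = Mul(Add(Mul(-26, -128), -652), Add(148, -575)) = Mul(Add(3328, -652), -427) = Mul(2676, -427) = -1142652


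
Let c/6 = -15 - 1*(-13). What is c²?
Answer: 144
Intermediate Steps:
c = -12 (c = 6*(-15 - 1*(-13)) = 6*(-15 + 13) = 6*(-2) = -12)
c² = (-12)² = 144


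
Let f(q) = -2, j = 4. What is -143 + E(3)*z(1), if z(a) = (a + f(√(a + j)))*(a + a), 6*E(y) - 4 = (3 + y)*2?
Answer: -445/3 ≈ -148.33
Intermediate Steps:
E(y) = 5/3 + y/3 (E(y) = ⅔ + ((3 + y)*2)/6 = ⅔ + (6 + 2*y)/6 = ⅔ + (1 + y/3) = 5/3 + y/3)
z(a) = 2*a*(-2 + a) (z(a) = (a - 2)*(a + a) = (-2 + a)*(2*a) = 2*a*(-2 + a))
-143 + E(3)*z(1) = -143 + (5/3 + (⅓)*3)*(2*1*(-2 + 1)) = -143 + (5/3 + 1)*(2*1*(-1)) = -143 + (8/3)*(-2) = -143 - 16/3 = -445/3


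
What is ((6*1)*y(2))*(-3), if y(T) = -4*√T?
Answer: 72*√2 ≈ 101.82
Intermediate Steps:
((6*1)*y(2))*(-3) = ((6*1)*(-4*√2))*(-3) = (6*(-4*√2))*(-3) = -24*√2*(-3) = 72*√2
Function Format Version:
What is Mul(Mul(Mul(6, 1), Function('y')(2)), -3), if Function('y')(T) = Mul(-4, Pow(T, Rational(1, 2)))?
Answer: Mul(72, Pow(2, Rational(1, 2))) ≈ 101.82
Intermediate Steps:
Mul(Mul(Mul(6, 1), Function('y')(2)), -3) = Mul(Mul(Mul(6, 1), Mul(-4, Pow(2, Rational(1, 2)))), -3) = Mul(Mul(6, Mul(-4, Pow(2, Rational(1, 2)))), -3) = Mul(Mul(-24, Pow(2, Rational(1, 2))), -3) = Mul(72, Pow(2, Rational(1, 2)))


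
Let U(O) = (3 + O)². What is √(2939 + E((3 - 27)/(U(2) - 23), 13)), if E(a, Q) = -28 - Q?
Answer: 3*√322 ≈ 53.833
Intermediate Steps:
√(2939 + E((3 - 27)/(U(2) - 23), 13)) = √(2939 + (-28 - 1*13)) = √(2939 + (-28 - 13)) = √(2939 - 41) = √2898 = 3*√322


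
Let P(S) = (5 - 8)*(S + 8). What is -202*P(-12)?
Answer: -2424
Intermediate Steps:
P(S) = -24 - 3*S (P(S) = -3*(8 + S) = -24 - 3*S)
-202*P(-12) = -202*(-24 - 3*(-12)) = -202*(-24 + 36) = -202*12 = -2424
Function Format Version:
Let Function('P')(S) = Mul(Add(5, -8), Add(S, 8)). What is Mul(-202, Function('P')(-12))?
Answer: -2424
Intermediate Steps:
Function('P')(S) = Add(-24, Mul(-3, S)) (Function('P')(S) = Mul(-3, Add(8, S)) = Add(-24, Mul(-3, S)))
Mul(-202, Function('P')(-12)) = Mul(-202, Add(-24, Mul(-3, -12))) = Mul(-202, Add(-24, 36)) = Mul(-202, 12) = -2424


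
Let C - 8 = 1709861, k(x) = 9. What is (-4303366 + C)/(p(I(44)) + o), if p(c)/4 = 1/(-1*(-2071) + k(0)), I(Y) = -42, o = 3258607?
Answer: -1348618440/1694475641 ≈ -0.79589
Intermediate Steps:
p(c) = 1/520 (p(c) = 4/(-1*(-2071) + 9) = 4/(2071 + 9) = 4/2080 = 4*(1/2080) = 1/520)
C = 1709869 (C = 8 + 1709861 = 1709869)
(-4303366 + C)/(p(I(44)) + o) = (-4303366 + 1709869)/(1/520 + 3258607) = -2593497/1694475641/520 = -2593497*520/1694475641 = -1348618440/1694475641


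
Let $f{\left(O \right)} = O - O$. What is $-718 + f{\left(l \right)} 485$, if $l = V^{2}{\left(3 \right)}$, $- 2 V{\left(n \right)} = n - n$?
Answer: $-718$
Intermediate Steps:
$V{\left(n \right)} = 0$ ($V{\left(n \right)} = - \frac{n - n}{2} = \left(- \frac{1}{2}\right) 0 = 0$)
$l = 0$ ($l = 0^{2} = 0$)
$f{\left(O \right)} = 0$
$-718 + f{\left(l \right)} 485 = -718 + 0 \cdot 485 = -718 + 0 = -718$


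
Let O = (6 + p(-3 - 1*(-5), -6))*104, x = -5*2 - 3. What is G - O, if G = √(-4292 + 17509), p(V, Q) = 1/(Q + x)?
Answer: -11752/19 + √13217 ≈ -503.56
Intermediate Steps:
x = -13 (x = -10 - 3 = -13)
p(V, Q) = 1/(-13 + Q) (p(V, Q) = 1/(Q - 13) = 1/(-13 + Q))
O = 11752/19 (O = (6 + 1/(-13 - 6))*104 = (6 + 1/(-19))*104 = (6 - 1/19)*104 = (113/19)*104 = 11752/19 ≈ 618.53)
G = √13217 ≈ 114.97
G - O = √13217 - 1*11752/19 = √13217 - 11752/19 = -11752/19 + √13217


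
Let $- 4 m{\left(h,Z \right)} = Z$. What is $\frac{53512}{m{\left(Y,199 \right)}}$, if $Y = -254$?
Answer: $- \frac{214048}{199} \approx -1075.6$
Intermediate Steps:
$m{\left(h,Z \right)} = - \frac{Z}{4}$
$\frac{53512}{m{\left(Y,199 \right)}} = \frac{53512}{\left(- \frac{1}{4}\right) 199} = \frac{53512}{- \frac{199}{4}} = 53512 \left(- \frac{4}{199}\right) = - \frac{214048}{199}$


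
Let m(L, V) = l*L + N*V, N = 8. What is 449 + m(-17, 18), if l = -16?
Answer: 865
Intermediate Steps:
m(L, V) = -16*L + 8*V
449 + m(-17, 18) = 449 + (-16*(-17) + 8*18) = 449 + (272 + 144) = 449 + 416 = 865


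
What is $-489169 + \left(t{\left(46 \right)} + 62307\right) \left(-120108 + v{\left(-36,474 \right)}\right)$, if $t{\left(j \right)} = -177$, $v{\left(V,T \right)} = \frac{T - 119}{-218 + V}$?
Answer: $- \frac{947786527618}{127} \approx -7.4629 \cdot 10^{9}$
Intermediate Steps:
$v{\left(V,T \right)} = \frac{-119 + T}{-218 + V}$
$-489169 + \left(t{\left(46 \right)} + 62307\right) \left(-120108 + v{\left(-36,474 \right)}\right) = -489169 + \left(-177 + 62307\right) \left(-120108 + \frac{-119 + 474}{-218 - 36}\right) = -489169 + 62130 \left(-120108 + \frac{1}{-254} \cdot 355\right) = -489169 + 62130 \left(-120108 - \frac{355}{254}\right) = -489169 + 62130 \left(- \frac{30507787}{254}\right) = -489169 - \frac{947724403155}{127} = - \frac{947786527618}{127}$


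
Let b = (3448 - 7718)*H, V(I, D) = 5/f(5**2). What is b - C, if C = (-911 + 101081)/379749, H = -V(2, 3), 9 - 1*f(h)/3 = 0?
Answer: 2701645520/3417741 ≈ 790.48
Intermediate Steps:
f(h) = 27 (f(h) = 27 - 3*0 = 27 + 0 = 27)
V(I, D) = 5/27
H = -5/27 (H = -1*5/27 = -5/27 ≈ -0.18519)
b = 21350/27 (b = (3448 - 7718)*(-5/27) = -4270*(-5/27) = 21350/27 ≈ 790.74)
C = 33390/126583 (C = 100170*(1/379749) = 33390/126583 ≈ 0.26378)
b - C = 21350/27 - 1*33390/126583 = 21350/27 - 33390/126583 = 2701645520/3417741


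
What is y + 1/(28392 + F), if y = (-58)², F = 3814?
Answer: 108340985/32206 ≈ 3364.0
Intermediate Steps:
y = 3364
y + 1/(28392 + F) = 3364 + 1/(28392 + 3814) = 3364 + 1/32206 = 108340985/32206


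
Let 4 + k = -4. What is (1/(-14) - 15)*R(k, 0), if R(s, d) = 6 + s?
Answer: 211/7 ≈ 30.143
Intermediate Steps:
k = -8 (k = -4 - 4 = -8)
(1/(-14) - 15)*R(k, 0) = (1/(-14) - 15)*(6 - 8) = (-1/14 - 15)*(-2) = -211/14*(-2) = 211/7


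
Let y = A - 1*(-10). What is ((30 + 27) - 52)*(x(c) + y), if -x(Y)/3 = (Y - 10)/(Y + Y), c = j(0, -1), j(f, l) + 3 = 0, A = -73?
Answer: -695/2 ≈ -347.50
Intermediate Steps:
j(f, l) = -3 (j(f, l) = -3 + 0 = -3)
c = -3
x(Y) = -3*(-10 + Y)/(2*Y) (x(Y) = -3*(Y - 10)/(Y + Y) = -3*(-10 + Y)/(2*Y))
y = -63 (y = -73 - 1*(-10) = -73 + 10 = -63)
((30 + 27) - 52)*(x(c) + y) = ((30 + 27) - 52)*((-3/2 + 15/(-3)) - 63) = (57 - 52)*((-3/2 + 15*(-⅓)) - 63) = 5*((-3/2 - 5) - 63) = 5*(-13/2 - 63) = 5*(-139/2) = -695/2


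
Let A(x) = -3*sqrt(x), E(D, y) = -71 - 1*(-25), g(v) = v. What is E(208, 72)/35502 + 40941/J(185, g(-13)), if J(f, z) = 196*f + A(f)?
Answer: 142278303563/126155487201 + 122823*sqrt(185)/1314785935 ≈ 1.1291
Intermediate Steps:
E(D, y) = -46 (E(D, y) = -71 + 25 = -46)
J(f, z) = -3*sqrt(f) + 196*f (J(f, z) = 196*f - 3*sqrt(f) = -3*sqrt(f) + 196*f)
E(208, 72)/35502 + 40941/J(185, g(-13)) = -46/35502 + 40941/(-3*sqrt(185) + 196*185) = -46*1/35502 + 40941/(-3*sqrt(185) + 36260) = -23/17751 + 40941/(36260 - 3*sqrt(185))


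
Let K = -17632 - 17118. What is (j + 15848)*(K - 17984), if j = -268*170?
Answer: 1566832608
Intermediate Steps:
K = -34750
j = -45560
(j + 15848)*(K - 17984) = (-45560 + 15848)*(-34750 - 17984) = -29712*(-52734) = 1566832608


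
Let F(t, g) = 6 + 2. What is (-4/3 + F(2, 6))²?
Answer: 400/9 ≈ 44.444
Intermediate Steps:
F(t, g) = 8
(-4/3 + F(2, 6))² = (-4/3 + 8)² = (20/3)² = 400/9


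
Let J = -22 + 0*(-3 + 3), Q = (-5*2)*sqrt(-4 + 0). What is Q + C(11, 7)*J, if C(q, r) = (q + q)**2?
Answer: -10648 - 20*I ≈ -10648.0 - 20.0*I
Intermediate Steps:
C(q, r) = 4*q**2 (C(q, r) = (2*q)**2 = 4*q**2)
Q = -20*I ≈ -20.0*I
J = -22 (J = -22 + 0*0 = -22 + 0 = -22)
Q + C(11, 7)*J = -20*I + (4*11**2)*(-22) = -20*I + (4*121)*(-22) = -20*I + 484*(-22) = -20*I - 10648 = -10648 - 20*I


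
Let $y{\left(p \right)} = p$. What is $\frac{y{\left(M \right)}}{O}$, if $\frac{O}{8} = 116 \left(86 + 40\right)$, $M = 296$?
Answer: $\frac{37}{14616} \approx 0.0025315$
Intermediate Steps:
$O = 116928$ ($O = 8 \cdot 116 \left(86 + 40\right) = 8 \cdot 116 \cdot 126 = 8 \cdot 14616 = 116928$)
$\frac{y{\left(M \right)}}{O} = \frac{296}{116928} = 296 \cdot \frac{1}{116928} = \frac{37}{14616}$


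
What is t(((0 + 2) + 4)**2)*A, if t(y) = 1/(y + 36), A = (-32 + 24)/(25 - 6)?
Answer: -1/171 ≈ -0.0058480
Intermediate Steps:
A = -8/19 ≈ -0.42105
t(y) = 1/(36 + y)
t(((0 + 2) + 4)**2)*A = -8/19/(36 + ((0 + 2) + 4)**2) = -8/19/(36 + (2 + 4)**2) = -8/19/(36 + 6**2) = -8/19/(36 + 36) = -8/19/72 = (1/72)*(-8/19) = -1/171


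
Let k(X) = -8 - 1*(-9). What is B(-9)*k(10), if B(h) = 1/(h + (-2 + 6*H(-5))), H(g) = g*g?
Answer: 1/139 ≈ 0.0071942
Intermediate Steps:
H(g) = g**2
k(X) = 1 (k(X) = -8 + 9 = 1)
B(h) = 1/(148 + h) (B(h) = 1/(h + (-2 + 6*(-5)**2)) = 1/(h + (-2 + 6*25)) = 1/(h + (-2 + 150)) = 1/(h + 148) = 1/(148 + h))
B(-9)*k(10) = 1/(148 - 9) = 1/139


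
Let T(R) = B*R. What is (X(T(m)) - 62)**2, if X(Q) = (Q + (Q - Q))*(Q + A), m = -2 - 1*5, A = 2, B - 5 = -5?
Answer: 3844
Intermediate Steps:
B = 0 (B = 5 - 5 = 0)
m = -7 (m = -2 - 5 = -7)
T(R) = 0 (T(R) = 0*R = 0)
X(Q) = Q*(2 + Q) (X(Q) = (Q + (Q - Q))*(Q + 2) = (Q + 0)*(2 + Q) = Q*(2 + Q))
(X(T(m)) - 62)**2 = (0*(2 + 0) - 62)**2 = (0*2 - 62)**2 = (0 - 62)**2 = (-62)**2 = 3844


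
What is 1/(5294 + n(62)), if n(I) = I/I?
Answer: 1/5295 ≈ 0.00018886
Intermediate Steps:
n(I) = 1
1/(5294 + n(62)) = 1/(5294 + 1) = 1/5295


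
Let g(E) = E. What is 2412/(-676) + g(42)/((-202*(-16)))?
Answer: -970899/273104 ≈ -3.5551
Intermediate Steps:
2412/(-676) + g(42)/((-202*(-16))) = 2412/(-676) + 42/((-202*(-16))) = 2412*(-1/676) + 42/3232 = -603/169 + 42*(1/3232) = -603/169 + 21/1616 = -970899/273104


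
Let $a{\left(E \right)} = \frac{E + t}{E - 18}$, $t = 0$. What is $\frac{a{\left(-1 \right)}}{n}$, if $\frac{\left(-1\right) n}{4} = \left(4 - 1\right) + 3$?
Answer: $- \frac{1}{456} \approx -0.002193$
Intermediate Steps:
$a{\left(E \right)} = \frac{E}{-18 + E}$ ($a{\left(E \right)} = \frac{E + 0}{E - 18} = \frac{E}{-18 + E}$)
$n = -24$ ($n = - 4 \left(\left(4 - 1\right) + 3\right) = - 4 \left(3 + 3\right) = \left(-4\right) 6 = -24$)
$\frac{a{\left(-1 \right)}}{n} = \frac{\left(-1\right) \frac{1}{-18 - 1}}{-24} = - \frac{\left(-1\right) \frac{1}{-19}}{24} = - \frac{\left(-1\right) \left(- \frac{1}{19}\right)}{24} = \left(- \frac{1}{24}\right) \frac{1}{19} = - \frac{1}{456}$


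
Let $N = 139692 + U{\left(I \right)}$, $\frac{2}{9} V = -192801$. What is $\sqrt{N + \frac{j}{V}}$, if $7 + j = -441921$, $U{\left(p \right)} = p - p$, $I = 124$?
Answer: $\frac{2 \sqrt{11683533314053671}}{578403} \approx 373.75$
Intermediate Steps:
$V = - \frac{1735209}{2}$ ($V = \frac{9}{2} \left(-192801\right) = - \frac{1735209}{2} \approx -8.676 \cdot 10^{5}$)
$U{\left(p \right)} = 0$
$j = -441928$ ($j = -7 - 441921 = -441928$)
$N = 139692$ ($N = 139692 + 0 = 139692$)
$\sqrt{N + \frac{j}{V}} = \sqrt{139692 - \frac{441928}{- \frac{1735209}{2}}} = \sqrt{139692 - - \frac{883856}{1735209}} = \sqrt{139692 + \frac{883856}{1735209}} = \sqrt{\frac{242395699484}{1735209}} = \frac{2 \sqrt{11683533314053671}}{578403}$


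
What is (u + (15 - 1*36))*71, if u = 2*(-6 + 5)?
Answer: -1633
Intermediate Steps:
u = -2 (u = 2*(-1) = -2)
(u + (15 - 1*36))*71 = (-2 + (15 - 1*36))*71 = (-2 + (15 - 36))*71 = (-2 - 21)*71 = -23*71 = -1633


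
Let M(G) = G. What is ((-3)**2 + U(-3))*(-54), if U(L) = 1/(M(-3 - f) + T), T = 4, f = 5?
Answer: -945/2 ≈ -472.50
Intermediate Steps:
U(L) = -1/4 (U(L) = 1/((-3 - 1*5) + 4) = 1/((-3 - 5) + 4) = 1/(-8 + 4) = 1/(-4) = -1/4)
((-3)**2 + U(-3))*(-54) = ((-3)**2 - 1/4)*(-54) = (9 - 1/4)*(-54) = (35/4)*(-54) = -945/2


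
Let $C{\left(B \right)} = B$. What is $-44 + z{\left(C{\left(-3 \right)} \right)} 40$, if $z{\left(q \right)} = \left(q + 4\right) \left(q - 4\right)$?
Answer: $-324$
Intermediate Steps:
$z{\left(q \right)} = \left(-4 + q\right) \left(4 + q\right)$ ($z{\left(q \right)} = \left(4 + q\right) \left(-4 + q\right) = \left(-4 + q\right) \left(4 + q\right)$)
$-44 + z{\left(C{\left(-3 \right)} \right)} 40 = -44 + \left(-16 + \left(-3\right)^{2}\right) 40 = -44 + \left(-16 + 9\right) 40 = -44 - 280 = -324$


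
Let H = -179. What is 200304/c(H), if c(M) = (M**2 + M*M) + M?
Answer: 66768/21301 ≈ 3.1345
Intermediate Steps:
c(M) = M + 2*M**2 (c(M) = (M**2 + M**2) + M = 2*M**2 + M = M + 2*M**2)
200304/c(H) = 200304/((-179*(1 + 2*(-179)))) = 200304/((-179*(1 - 358))) = 200304/((-179*(-357))) = 200304/63903 = 200304*(1/63903) = 66768/21301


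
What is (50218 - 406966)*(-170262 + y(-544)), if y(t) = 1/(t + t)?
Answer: 16521450898659/272 ≈ 6.0741e+10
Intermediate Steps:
y(t) = 1/(2*t)
(50218 - 406966)*(-170262 + y(-544)) = (50218 - 406966)*(-170262 + (½)/(-544)) = -356748*(-170262 + (½)*(-1/544)) = -356748*(-170262 - 1/1088) = -356748*(-185245057/1088) = 16521450898659/272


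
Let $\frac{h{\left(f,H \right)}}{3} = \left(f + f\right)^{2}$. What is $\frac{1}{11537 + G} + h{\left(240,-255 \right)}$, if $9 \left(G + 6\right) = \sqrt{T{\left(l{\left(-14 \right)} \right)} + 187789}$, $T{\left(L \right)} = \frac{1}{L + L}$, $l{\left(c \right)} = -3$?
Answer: $\frac{44664900471549666}{64619358313} - \frac{9 \sqrt{6760398}}{64619358313} \approx 6.912 \cdot 10^{5}$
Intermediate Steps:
$T{\left(L \right)} = \frac{1}{2 L}$
$h{\left(f,H \right)} = 12 f^{2}$ ($h{\left(f,H \right)} = 3 \left(f + f\right)^{2} = 3 \left(2 f\right)^{2} = 3 \cdot 4 f^{2} = 12 f^{2}$)
$G = -6 + \frac{\sqrt{6760398}}{54}$ ($G = -6 + \frac{\sqrt{\frac{1}{2 \left(-3\right)} + 187789}}{9} = -6 + \frac{\sqrt{\frac{1}{2} \left(- \frac{1}{3}\right) + 187789}}{9} = -6 + \frac{\sqrt{- \frac{1}{6} + 187789}}{9} = -6 + \frac{\sqrt{\frac{1126733}{6}}}{9} = -6 + \frac{\frac{1}{6} \sqrt{6760398}}{9} = -6 + \frac{\sqrt{6760398}}{54} \approx 42.15$)
$\frac{1}{11537 + G} + h{\left(240,-255 \right)} = \frac{1}{11537 - \left(6 - \frac{\sqrt{6760398}}{54}\right)} + 12 \cdot 240^{2} = \frac{1}{11531 + \frac{\sqrt{6760398}}{54}} + 12 \cdot 57600 = \frac{1}{11531 + \frac{\sqrt{6760398}}{54}} + 691200 = 691200 + \frac{1}{11531 + \frac{\sqrt{6760398}}{54}}$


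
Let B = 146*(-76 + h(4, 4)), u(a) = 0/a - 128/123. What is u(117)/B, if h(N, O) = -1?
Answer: 64/691383 ≈ 9.2568e-5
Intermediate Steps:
u(a) = -128/123 (u(a) = 0 - 128*1/123 = 0 - 128/123 = -128/123)
B = -11242 (B = 146*(-76 - 1) = 146*(-77) = -11242)
u(117)/B = -128/123/(-11242) = -128/123*(-1/11242) = 64/691383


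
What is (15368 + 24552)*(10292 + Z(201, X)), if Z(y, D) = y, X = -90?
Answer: 418880560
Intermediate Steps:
(15368 + 24552)*(10292 + Z(201, X)) = (15368 + 24552)*(10292 + 201) = 39920*10493 = 418880560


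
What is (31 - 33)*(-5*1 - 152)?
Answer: 314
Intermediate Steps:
(31 - 33)*(-5*1 - 152) = -2*(-5 - 152) = -2*(-157) = 314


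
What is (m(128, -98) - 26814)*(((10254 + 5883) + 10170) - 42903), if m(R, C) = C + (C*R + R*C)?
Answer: 862992000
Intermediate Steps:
m(R, C) = C + 2*C*R (m(R, C) = C + (C*R + C*R) = C + 2*C*R)
(m(128, -98) - 26814)*(((10254 + 5883) + 10170) - 42903) = (-98*(1 + 2*128) - 26814)*(((10254 + 5883) + 10170) - 42903) = (-98*(1 + 256) - 26814)*((16137 + 10170) - 42903) = (-98*257 - 26814)*(26307 - 42903) = (-25186 - 26814)*(-16596) = -52000*(-16596) = 862992000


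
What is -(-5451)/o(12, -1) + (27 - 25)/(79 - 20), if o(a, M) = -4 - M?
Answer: -107201/59 ≈ -1817.0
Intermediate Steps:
-(-5451)/o(12, -1) + (27 - 25)/(79 - 20) = -(-5451)/(-4 - 1*(-1)) + (27 - 25)/(79 - 20) = -(-5451)/(-4 + 1) + 2/59 = -(-5451)/(-3) + 2*(1/59) = -(-5451)*(-1)/3 + 2/59 = -79*23 + 2/59 = -1817 + 2/59 = -107201/59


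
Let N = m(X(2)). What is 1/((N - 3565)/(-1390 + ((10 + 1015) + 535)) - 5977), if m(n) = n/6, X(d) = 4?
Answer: -30/179939 ≈ -0.00016672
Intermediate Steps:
m(n) = n/6 (m(n) = n*(⅙) = n/6)
N = ⅔ (N = (⅙)*4 = ⅔ ≈ 0.66667)
1/((N - 3565)/(-1390 + ((10 + 1015) + 535)) - 5977) = 1/((⅔ - 3565)/(-1390 + ((10 + 1015) + 535)) - 5977) = 1/(-10693/(3*(-1390 + (1025 + 535))) - 5977) = 1/(-10693/(3*(-1390 + 1560)) - 5977) = 1/(-10693/3/170 - 5977) = 1/(-10693/3*1/170 - 5977) = 1/(-629/30 - 5977) = 1/(-179939/30) = -30/179939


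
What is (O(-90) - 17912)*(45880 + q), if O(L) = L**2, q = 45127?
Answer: -892960684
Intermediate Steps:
(O(-90) - 17912)*(45880 + q) = ((-90)**2 - 17912)*(45880 + 45127) = (8100 - 17912)*91007 = -9812*91007 = -892960684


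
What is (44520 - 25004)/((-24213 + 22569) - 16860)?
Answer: -4879/4626 ≈ -1.0547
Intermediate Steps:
(44520 - 25004)/((-24213 + 22569) - 16860) = 19516/(-1644 - 16860) = 19516/(-18504) = 19516*(-1/18504) = -4879/4626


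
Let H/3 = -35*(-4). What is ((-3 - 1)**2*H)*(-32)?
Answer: -215040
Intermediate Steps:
H = 420 (H = 3*(-35*(-4)) = 3*140 = 420)
((-3 - 1)**2*H)*(-32) = ((-3 - 1)**2*420)*(-32) = ((-4)**2*420)*(-32) = (16*420)*(-32) = 6720*(-32) = -215040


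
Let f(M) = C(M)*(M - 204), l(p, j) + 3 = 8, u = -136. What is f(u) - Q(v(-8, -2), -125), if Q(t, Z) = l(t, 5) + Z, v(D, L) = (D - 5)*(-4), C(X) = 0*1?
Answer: 120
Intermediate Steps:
C(X) = 0
l(p, j) = 5 (l(p, j) = -3 + 8 = 5)
v(D, L) = 20 - 4*D (v(D, L) = (-5 + D)*(-4) = 20 - 4*D)
f(M) = 0 (f(M) = 0*(M - 204) = 0*(-204 + M) = 0)
Q(t, Z) = 5 + Z
f(u) - Q(v(-8, -2), -125) = 0 - (5 - 125) = 0 - 1*(-120) = 0 + 120 = 120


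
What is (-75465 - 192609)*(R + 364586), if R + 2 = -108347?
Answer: -68690477538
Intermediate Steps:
R = -108349 (R = -2 - 108347 = -108349)
(-75465 - 192609)*(R + 364586) = (-75465 - 192609)*(-108349 + 364586) = -268074*256237 = -68690477538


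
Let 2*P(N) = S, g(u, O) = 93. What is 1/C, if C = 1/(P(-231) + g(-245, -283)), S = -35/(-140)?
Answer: 745/8 ≈ 93.125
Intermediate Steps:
S = 1/4 (S = -35*(-1/140) = 1/4 ≈ 0.25000)
P(N) = 1/8 (P(N) = (1/2)*(1/4) = 1/8)
C = 8/745 (C = 1/(1/8 + 93) = 1/(745/8) = 8/745 ≈ 0.010738)
1/C = 1/(8/745) = 745/8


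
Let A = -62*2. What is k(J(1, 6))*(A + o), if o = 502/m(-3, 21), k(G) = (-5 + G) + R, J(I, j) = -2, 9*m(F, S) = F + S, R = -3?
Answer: -1270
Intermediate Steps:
m(F, S) = F/9 + S/9 (m(F, S) = (F + S)/9 = F/9 + S/9)
k(G) = -8 + G (k(G) = (-5 + G) - 3 = -8 + G)
o = 251 (o = 502/((⅑)*(-3) + (⅑)*21) = 502/(-⅓ + 7/3) = 502/2 = 502*(½) = 251)
A = -124
k(J(1, 6))*(A + o) = (-8 - 2)*(-124 + 251) = -10*127 = -1270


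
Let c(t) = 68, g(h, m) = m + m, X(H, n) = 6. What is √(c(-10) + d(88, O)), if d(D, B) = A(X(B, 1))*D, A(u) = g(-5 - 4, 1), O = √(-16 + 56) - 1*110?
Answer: 2*√61 ≈ 15.620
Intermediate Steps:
g(h, m) = 2*m
O = -110 + 2*√10 (O = √40 - 110 = 2*√10 - 110 = -110 + 2*√10 ≈ -103.68)
A(u) = 2 (A(u) = 2*1 = 2)
d(D, B) = 2*D
√(c(-10) + d(88, O)) = √(68 + 2*88) = √(68 + 176) = √244 = 2*√61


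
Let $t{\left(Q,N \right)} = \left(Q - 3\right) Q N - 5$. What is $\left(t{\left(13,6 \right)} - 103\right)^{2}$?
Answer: $451584$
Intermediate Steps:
$t{\left(Q,N \right)} = -5 + N Q \left(-3 + Q\right)$ ($t{\left(Q,N \right)} = \left(Q - 3\right) Q N - 5 = \left(-3 + Q\right) Q N - 5 = Q \left(-3 + Q\right) N - 5 = N Q \left(-3 + Q\right) - 5 = -5 + N Q \left(-3 + Q\right)$)
$\left(t{\left(13,6 \right)} - 103\right)^{2} = \left(\left(-5 + 6 \cdot 13^{2} - 18 \cdot 13\right) - 103\right)^{2} = \left(\left(-5 + 6 \cdot 169 - 234\right) - 103\right)^{2} = \left(\left(-5 + 1014 - 234\right) - 103\right)^{2} = \left(775 - 103\right)^{2} = 672^{2} = 451584$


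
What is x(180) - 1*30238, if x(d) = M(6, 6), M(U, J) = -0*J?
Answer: -30238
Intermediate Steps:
M(U, J) = 0 (M(U, J) = -1*0 = 0)
x(d) = 0
x(180) - 1*30238 = 0 - 1*30238 = 0 - 30238 = -30238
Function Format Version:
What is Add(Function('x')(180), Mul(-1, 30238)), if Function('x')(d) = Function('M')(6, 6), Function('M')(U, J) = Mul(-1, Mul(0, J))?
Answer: -30238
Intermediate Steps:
Function('M')(U, J) = 0 (Function('M')(U, J) = Mul(-1, 0) = 0)
Function('x')(d) = 0
Add(Function('x')(180), Mul(-1, 30238)) = Add(0, Mul(-1, 30238)) = Add(0, -30238) = -30238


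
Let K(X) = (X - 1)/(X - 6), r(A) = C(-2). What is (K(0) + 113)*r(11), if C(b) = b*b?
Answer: 1358/3 ≈ 452.67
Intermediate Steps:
C(b) = b²
r(A) = 4 (r(A) = (-2)² = 4)
K(X) = (-1 + X)/(-6 + X)
(K(0) + 113)*r(11) = ((-1 + 0)/(-6 + 0) + 113)*4 = (-1/(-6) + 113)*4 = (-⅙*(-1) + 113)*4 = (⅙ + 113)*4 = (679/6)*4 = 1358/3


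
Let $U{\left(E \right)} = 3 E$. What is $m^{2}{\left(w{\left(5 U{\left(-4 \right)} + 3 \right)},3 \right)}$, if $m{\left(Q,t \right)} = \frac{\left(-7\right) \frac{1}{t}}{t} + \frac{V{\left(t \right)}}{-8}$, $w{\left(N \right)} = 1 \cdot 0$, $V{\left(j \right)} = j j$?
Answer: $\frac{18769}{5184} \approx 3.6206$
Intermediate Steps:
$V{\left(j \right)} = j^{2}$
$w{\left(N \right)} = 0$
$m{\left(Q,t \right)} = - \frac{7}{t^{2}} - \frac{t^{2}}{8}$ ($m{\left(Q,t \right)} = \frac{\left(-7\right) \frac{1}{t}}{t} + \frac{t^{2}}{-8} = - \frac{7}{t^{2}} + t^{2} \left(- \frac{1}{8}\right) = - \frac{7}{t^{2}} - \frac{t^{2}}{8}$)
$m^{2}{\left(w{\left(5 U{\left(-4 \right)} + 3 \right)},3 \right)} = \left(\frac{-56 - 3^{4}}{8 \cdot 9}\right)^{2} = \left(\frac{1}{8} \cdot \frac{1}{9} \left(-56 - 81\right)\right)^{2} = \left(\frac{1}{8} \cdot \frac{1}{9} \left(-137\right)\right)^{2} = \left(- \frac{137}{72}\right)^{2} = \frac{18769}{5184}$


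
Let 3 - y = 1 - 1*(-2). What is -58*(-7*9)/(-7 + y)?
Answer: -522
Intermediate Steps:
y = 0 (y = 3 - (1 - 1*(-2)) = 3 - (1 + 2) = 3 - 1*3 = 3 - 3 = 0)
-58*(-7*9)/(-7 + y) = -58*(-7*9)/(-7 + 0) = -(-3654)/(-7) = -(-3654)*(-1)/7 = -58*9 = -522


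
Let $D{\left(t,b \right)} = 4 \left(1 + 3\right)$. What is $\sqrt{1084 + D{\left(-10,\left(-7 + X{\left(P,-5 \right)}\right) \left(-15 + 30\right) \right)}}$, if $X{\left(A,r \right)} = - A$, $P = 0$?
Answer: $10 \sqrt{11} \approx 33.166$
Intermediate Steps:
$D{\left(t,b \right)} = 16$ ($D{\left(t,b \right)} = 4 \cdot 4 = 16$)
$\sqrt{1084 + D{\left(-10,\left(-7 + X{\left(P,-5 \right)}\right) \left(-15 + 30\right) \right)}} = \sqrt{1084 + 16} = \sqrt{1100} = 10 \sqrt{11}$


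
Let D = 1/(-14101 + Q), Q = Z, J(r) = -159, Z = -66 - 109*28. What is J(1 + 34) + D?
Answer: -2737822/17219 ≈ -159.00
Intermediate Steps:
Z = -3118 (Z = -66 - 3052 = -3118)
Q = -3118
D = -1/17219 (D = 1/(-14101 - 3118) = 1/(-17219) = -1/17219 ≈ -5.8075e-5)
J(1 + 34) + D = -159 - 1/17219 = -2737822/17219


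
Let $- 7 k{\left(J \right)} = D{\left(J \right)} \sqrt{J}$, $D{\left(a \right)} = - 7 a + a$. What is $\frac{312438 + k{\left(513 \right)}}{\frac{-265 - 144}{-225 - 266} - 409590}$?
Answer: $- \frac{153407058}{201108281} - \frac{4533894 \sqrt{57}}{1407757967} \approx -0.78712$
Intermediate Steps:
$D{\left(a \right)} = - 6 a$
$k{\left(J \right)} = \frac{6 J^{\frac{3}{2}}}{7}$ ($k{\left(J \right)} = - \frac{- 6 J \sqrt{J}}{7} = - \frac{\left(-6\right) J^{\frac{3}{2}}}{7} = \frac{6 J^{\frac{3}{2}}}{7}$)
$\frac{312438 + k{\left(513 \right)}}{\frac{-265 - 144}{-225 - 266} - 409590} = \frac{312438 + \frac{6 \cdot 513^{\frac{3}{2}}}{7}}{\frac{-265 - 144}{-225 - 266} - 409590} = \frac{312438 + \frac{6 \cdot 1539 \sqrt{57}}{7}}{\frac{1}{-491} \left(-409\right) - 409590} = \frac{312438 + \frac{9234 \sqrt{57}}{7}}{\left(- \frac{1}{491}\right) \left(-409\right) - 409590} = \frac{312438 + \frac{9234 \sqrt{57}}{7}}{\frac{409}{491} - 409590} = \frac{312438 + \frac{9234 \sqrt{57}}{7}}{- \frac{201108281}{491}} = \left(312438 + \frac{9234 \sqrt{57}}{7}\right) \left(- \frac{491}{201108281}\right) = - \frac{153407058}{201108281} - \frac{4533894 \sqrt{57}}{1407757967}$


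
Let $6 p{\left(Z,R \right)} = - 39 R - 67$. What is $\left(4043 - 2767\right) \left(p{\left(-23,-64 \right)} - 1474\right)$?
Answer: $- \frac{4092770}{3} \approx -1.3643 \cdot 10^{6}$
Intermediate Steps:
$p{\left(Z,R \right)} = - \frac{67}{6} - \frac{13 R}{2}$ ($p{\left(Z,R \right)} = \frac{- 39 R - 67}{6} = \frac{-67 - 39 R}{6} = - \frac{67}{6} - \frac{13 R}{2}$)
$\left(4043 - 2767\right) \left(p{\left(-23,-64 \right)} - 1474\right) = \left(4043 - 2767\right) \left(\left(- \frac{67}{6} - -416\right) - 1474\right) = 1276 \left(\left(- \frac{67}{6} + 416\right) - 1474\right) = 1276 \left(\frac{2429}{6} - 1474\right) = 1276 \left(- \frac{6415}{6}\right) = - \frac{4092770}{3}$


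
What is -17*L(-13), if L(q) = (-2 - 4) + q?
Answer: 323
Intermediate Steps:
L(q) = -6 + q
-17*L(-13) = -17*(-6 - 13) = -17*(-19) = 323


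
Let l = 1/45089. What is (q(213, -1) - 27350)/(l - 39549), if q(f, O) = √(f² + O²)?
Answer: 123318415/178322486 - 45089*√45370/1783224860 ≈ 0.68616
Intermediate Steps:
l = 1/45089 ≈ 2.2178e-5
q(f, O) = √(O² + f²)
(q(213, -1) - 27350)/(l - 39549) = (√((-1)² + 213²) - 27350)/(1/45089 - 39549) = (√(1 + 45369) - 27350)/(-1783224860/45089) = (√45370 - 27350)*(-45089/1783224860) = (-27350 + √45370)*(-45089/1783224860) = 123318415/178322486 - 45089*√45370/1783224860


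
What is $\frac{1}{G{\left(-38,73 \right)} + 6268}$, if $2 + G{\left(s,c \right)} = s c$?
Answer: $\frac{1}{3492} \approx 0.00028637$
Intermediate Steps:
$G{\left(s,c \right)} = -2 + c s$ ($G{\left(s,c \right)} = -2 + s c = -2 + c s$)
$\frac{1}{G{\left(-38,73 \right)} + 6268} = \frac{1}{\left(-2 + 73 \left(-38\right)\right) + 6268} = \frac{1}{\left(-2 - 2774\right) + 6268} = \frac{1}{-2776 + 6268} = \frac{1}{3492}$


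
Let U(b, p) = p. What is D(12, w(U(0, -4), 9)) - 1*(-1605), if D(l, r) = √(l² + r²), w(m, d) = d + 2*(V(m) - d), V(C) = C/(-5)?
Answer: 1605 + √4969/5 ≈ 1619.1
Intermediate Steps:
V(C) = -C/5 (V(C) = C*(-⅕) = -C/5)
w(m, d) = -d - 2*m/5 (w(m, d) = d + 2*(-m/5 - d) = d + 2*(-d - m/5) = d + (-2*d - 2*m/5) = -d - 2*m/5)
D(12, w(U(0, -4), 9)) - 1*(-1605) = √(12² + (-1*9 - ⅖*(-4))²) - 1*(-1605) = √(144 + (-9 + 8/5)²) + 1605 = √(144 + (-37/5)²) + 1605 = √(144 + 1369/25) + 1605 = √(4969/25) + 1605 = √4969/5 + 1605 = 1605 + √4969/5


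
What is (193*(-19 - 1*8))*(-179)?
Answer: 932769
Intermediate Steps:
(193*(-19 - 1*8))*(-179) = (193*(-19 - 8))*(-179) = (193*(-27))*(-179) = -5211*(-179) = 932769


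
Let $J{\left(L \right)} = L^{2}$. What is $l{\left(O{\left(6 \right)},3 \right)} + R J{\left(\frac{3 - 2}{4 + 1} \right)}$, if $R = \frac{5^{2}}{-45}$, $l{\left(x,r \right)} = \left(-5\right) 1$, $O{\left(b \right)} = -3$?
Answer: $- \frac{226}{45} \approx -5.0222$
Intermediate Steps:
$l{\left(x,r \right)} = -5$
$R = - \frac{5}{9}$ ($R = 25 \left(- \frac{1}{45}\right) = - \frac{5}{9} \approx -0.55556$)
$l{\left(O{\left(6 \right)},3 \right)} + R J{\left(\frac{3 - 2}{4 + 1} \right)} = -5 - \frac{5 \left(\frac{3 - 2}{4 + 1}\right)^{2}}{9} = -5 - \frac{5 \left(1 \cdot \frac{1}{5}\right)^{2}}{9} = -5 - \frac{5}{9 \cdot 25} = -5 - \frac{1}{45} = - \frac{226}{45}$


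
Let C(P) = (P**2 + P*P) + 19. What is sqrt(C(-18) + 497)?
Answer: 2*sqrt(291) ≈ 34.117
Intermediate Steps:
C(P) = 19 + 2*P**2 (C(P) = (P**2 + P**2) + 19 = 2*P**2 + 19 = 19 + 2*P**2)
sqrt(C(-18) + 497) = sqrt((19 + 2*(-18)**2) + 497) = sqrt((19 + 2*324) + 497) = sqrt((19 + 648) + 497) = sqrt(667 + 497) = sqrt(1164) = 2*sqrt(291)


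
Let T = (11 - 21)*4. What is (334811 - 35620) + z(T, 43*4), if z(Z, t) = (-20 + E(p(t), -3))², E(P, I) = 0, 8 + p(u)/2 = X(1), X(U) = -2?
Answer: 299591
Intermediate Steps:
p(u) = -20 (p(u) = -16 + 2*(-2) = -16 - 4 = -20)
T = -40 (T = -10*4 = -40)
z(Z, t) = 400 (z(Z, t) = (-20 + 0)² = (-20)² = 400)
(334811 - 35620) + z(T, 43*4) = (334811 - 35620) + 400 = 299191 + 400 = 299591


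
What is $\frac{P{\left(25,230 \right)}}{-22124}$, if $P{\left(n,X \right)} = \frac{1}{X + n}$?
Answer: $- \frac{1}{5641620} \approx -1.7725 \cdot 10^{-7}$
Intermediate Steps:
$\frac{P{\left(25,230 \right)}}{-22124} = \frac{1}{\left(230 + 25\right) \left(-22124\right)} = \frac{1}{255} \left(- \frac{1}{22124}\right) = - \frac{1}{5641620}$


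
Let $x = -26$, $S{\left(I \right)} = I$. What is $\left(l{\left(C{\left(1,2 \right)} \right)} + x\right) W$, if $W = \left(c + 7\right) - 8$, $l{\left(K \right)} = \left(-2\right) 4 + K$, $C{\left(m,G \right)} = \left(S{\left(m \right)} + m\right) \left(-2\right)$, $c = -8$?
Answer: $342$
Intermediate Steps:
$C{\left(m,G \right)} = - 4 m$ ($C{\left(m,G \right)} = \left(m + m\right) \left(-2\right) = 2 m \left(-2\right) = - 4 m$)
$l{\left(K \right)} = -8 + K$
$W = -9$ ($W = \left(-8 + 7\right) - 8 = -1 - 8 = -9$)
$\left(l{\left(C{\left(1,2 \right)} \right)} + x\right) W = \left(\left(-8 - 4\right) - 26\right) \left(-9\right) = \left(-12 - 26\right) \left(-9\right) = \left(-38\right) \left(-9\right) = 342$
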